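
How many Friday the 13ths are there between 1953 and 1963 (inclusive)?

Friday-the-13ths by year:
1953: Feb, Mar, Nov
1954: Aug
1955: May
1956: Jan, Apr, Jul
1957: Sep, Dec
1958: Jun
1959: Feb, Mar, Nov
1960: May
1961: Jan, Oct
1962: Apr, Jul
1963: Sep, Dec

21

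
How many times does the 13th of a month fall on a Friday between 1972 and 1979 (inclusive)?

Friday-the-13ths by year:
1972: Oct
1973: Apr, Jul
1974: Sep, Dec
1975: Jun
1976: Feb, Aug
1977: May
1978: Jan, Oct
1979: Apr, Jul

13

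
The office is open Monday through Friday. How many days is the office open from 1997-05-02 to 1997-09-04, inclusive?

1997-05-02 is a Friday.
The range spans 126 days (inclusive of both endpoints).
126 = 7 × 18, so the span is exactly 18 full weeks.
Each full week contributes 5 weekdays (Mon–Fri): 18 × 5 = 90.

90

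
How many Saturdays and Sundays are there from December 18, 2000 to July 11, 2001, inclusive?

December 18, 2000 is a Monday.
From December 18, 2000 to July 11, 2001 is 206 days inclusive.
206 = 7 × 29 + 3, so there are 29 full weeks plus 3 extra days.
Each full week contributes 2 weekend days (Sat, Sun): 29 × 2 = 58.
The 3 extra days are Monday, Tuesday, Wednesday — none qualify.
Total: 58 + 0 = 58.

58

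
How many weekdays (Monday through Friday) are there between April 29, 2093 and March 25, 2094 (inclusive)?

237 weekdays

April 29, 2093 is a Wednesday.
From April 29, 2093 to March 25, 2094 is 331 days inclusive.
331 = 7 × 47 + 2, so there are 47 full weeks plus 2 extra days.
Each full week contributes 5 weekdays (Mon–Fri): 47 × 5 = 235.
The 2 extra days are Wednesday, Thursday — 2 of them qualify.
Total: 235 + 2 = 237.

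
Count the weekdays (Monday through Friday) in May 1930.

1930-05-01 is a Thursday.
The range spans 31 days (inclusive of both endpoints).
31 = 7 × 4 + 3, so there are 4 full weeks plus 3 extra days.
Each full week contributes 5 weekdays (Mon–Fri): 4 × 5 = 20.
The 3 extra days are Thu, Fri, Sat — 2 of them qualify.
Total: 20 + 2 = 22.

22 weekdays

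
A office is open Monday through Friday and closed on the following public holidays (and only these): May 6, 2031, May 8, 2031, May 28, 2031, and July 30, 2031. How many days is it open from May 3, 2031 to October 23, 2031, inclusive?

May 3, 2031 is a Saturday.
That's 174 days from start to end, counting both.
174 = 7 × 24 + 6, so there are 24 full weeks plus 6 extra days.
Each full week contributes 5 weekdays (Mon–Fri): 24 × 5 = 120.
The 6 extra days are Sat, Sun, Mon, Tue, Wed, Thu — 4 of them qualify.
Total: 120 + 4 = 124.
Holidays: May 6, 2031 (Tue); May 8, 2031 (Thu); May 28, 2031 (Wed); July 30, 2031 (Wed).
All 4 holidays fall on weekdays, so subtract 4.
Business days: 124 − 4 = 120.

120 working days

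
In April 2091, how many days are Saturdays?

1 April 2091 is a Sunday.
That's 30 days from start to end, counting both.
30 = 7 × 4 + 2, so there are 4 full weeks plus 2 extra days.
Each full week contributes one Saturday: 4 so far.
The 2 extra days are Sunday, Monday — none qualify.
Total: 4 + 0 = 4.

4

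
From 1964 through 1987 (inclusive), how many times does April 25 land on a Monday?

3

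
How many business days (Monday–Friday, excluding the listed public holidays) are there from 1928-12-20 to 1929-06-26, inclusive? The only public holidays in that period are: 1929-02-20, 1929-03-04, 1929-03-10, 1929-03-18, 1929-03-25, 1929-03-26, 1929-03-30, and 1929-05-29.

1928-12-20 is a Thursday.
From 1928-12-20 to 1929-06-26 is 189 days inclusive.
189 = 7 × 27, so the span is exactly 27 full weeks.
Each full week contributes 5 weekdays (Mon–Fri): 27 × 5 = 135.
Total: 135.
Holidays: 1929-02-20 (Wed); 1929-03-04 (Mon); 1929-03-10 (Sun); 1929-03-18 (Mon); 1929-03-25 (Mon); 1929-03-26 (Tue); 1929-03-30 (Sat); 1929-05-29 (Wed).
6 of the 8 holidays fall on weekdays; the rest are weekends and were already excluded.
Business days: 135 − 6 = 129.

129 business days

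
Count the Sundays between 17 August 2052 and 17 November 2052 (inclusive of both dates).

14 Sundays

17 August 2052 is a Saturday.
That's 93 days from start to end, counting both.
93 = 7 × 13 + 2, so there are 13 full weeks plus 2 extra days.
Each full week contributes one Sunday: 13 so far.
The 2 extra days are Sat, Sun — 1 of them qualifies.
Total: 13 + 1 = 14.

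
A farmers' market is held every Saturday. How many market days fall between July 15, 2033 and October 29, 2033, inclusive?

16

July 15, 2033 is a Friday.
From July 15, 2033 to October 29, 2033 is 107 days inclusive.
107 = 7 × 15 + 2, so there are 15 full weeks plus 2 extra days.
Each full week contributes one Saturday: 15 so far.
The 2 extra days are Fri, Sat — 1 of them qualifies.
Total: 15 + 1 = 16.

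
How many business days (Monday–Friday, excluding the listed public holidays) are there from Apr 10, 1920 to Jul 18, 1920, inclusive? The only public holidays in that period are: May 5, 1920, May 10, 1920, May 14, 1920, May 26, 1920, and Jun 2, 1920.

65 business days

Apr 10, 1920 is a Saturday.
The range spans 100 days (inclusive of both endpoints).
100 = 7 × 14 + 2, so there are 14 full weeks plus 2 extra days.
Each full week contributes 5 weekdays (Mon–Fri): 14 × 5 = 70.
The 2 extra days are Saturday, Sunday — none qualify.
Total: 70 + 0 = 70.
Holidays: May 5, 1920 (Wed); May 10, 1920 (Mon); May 14, 1920 (Fri); May 26, 1920 (Wed); Jun 2, 1920 (Wed).
All 5 holidays fall on weekdays, so subtract 5.
Business days: 70 − 5 = 65.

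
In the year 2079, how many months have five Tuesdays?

4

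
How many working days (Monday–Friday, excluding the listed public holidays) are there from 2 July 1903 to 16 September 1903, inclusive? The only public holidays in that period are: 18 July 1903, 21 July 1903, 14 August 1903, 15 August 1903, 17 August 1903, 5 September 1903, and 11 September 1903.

2 July 1903 is a Thursday.
From 2 July 1903 to 16 September 1903 is 77 days inclusive.
77 = 7 × 11, so the span is exactly 11 full weeks.
Each full week contributes 5 weekdays (Mon–Fri): 11 × 5 = 55.
Holidays: 18 July 1903 (Sat); 21 July 1903 (Tue); 14 August 1903 (Fri); 15 August 1903 (Sat); 17 August 1903 (Mon); 5 September 1903 (Sat); 11 September 1903 (Fri).
4 of the 7 holidays fall on weekdays; the rest are weekends and were already excluded.
Business days: 55 − 4 = 51.

51 working days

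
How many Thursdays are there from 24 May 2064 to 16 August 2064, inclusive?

12 Thursdays

24 May 2064 is a Saturday.
The range spans 85 days (inclusive of both endpoints).
85 = 7 × 12 + 1, so there are 12 full weeks plus 1 extra day.
Each full week contributes one Thursday: 12 so far.
The 1 extra day is Sat — none qualify.
Total: 12 + 0 = 12.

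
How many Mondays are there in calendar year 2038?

January 1, 2038 is a Friday.
That's 365 days from start to end, counting both.
365 = 7 × 52 + 1, so there are 52 full weeks plus 1 extra day.
Each full week contributes one Monday: 52 so far.
The 1 extra day is Friday — none qualify.
Total: 52 + 0 = 52.

52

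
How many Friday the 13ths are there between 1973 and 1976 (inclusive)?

Friday-the-13ths by year:
1973: Apr, Jul
1974: Sep, Dec
1975: Jun
1976: Feb, Aug

7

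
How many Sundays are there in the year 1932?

52

Jan 1, 1932 is a Friday.
From Jan 1, 1932 to Dec 31, 1932 is 366 days inclusive.
366 = 7 × 52 + 2, so there are 52 full weeks plus 2 extra days.
Each full week contributes one Sunday: 52 so far.
The 2 extra days are Friday, Saturday — none qualify.
Total: 52 + 0 = 52.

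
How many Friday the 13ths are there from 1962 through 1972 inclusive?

18

Friday-the-13ths by year:
1962: Apr, Jul
1963: Sep, Dec
1964: Mar, Nov
1965: Aug
1966: May
1967: Jan, Oct
1968: Sep, Dec
1969: Jun
1970: Feb, Mar, Nov
1971: Aug
1972: Oct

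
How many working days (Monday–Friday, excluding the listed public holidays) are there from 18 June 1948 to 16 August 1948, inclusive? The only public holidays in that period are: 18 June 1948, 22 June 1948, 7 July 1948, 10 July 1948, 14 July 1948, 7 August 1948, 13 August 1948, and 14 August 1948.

37 working days

18 June 1948 is a Friday.
From 18 June 1948 to 16 August 1948 is 60 days inclusive.
60 = 7 × 8 + 4, so there are 8 full weeks plus 4 extra days.
Each full week contributes 5 weekdays (Mon–Fri): 8 × 5 = 40.
The 4 extra days are Friday, Saturday, Sunday, Monday — 2 of them qualify.
Total: 40 + 2 = 42.
Holidays: 18 June 1948 (Fri); 22 June 1948 (Tue); 7 July 1948 (Wed); 10 July 1948 (Sat); 14 July 1948 (Wed); 7 August 1948 (Sat); 13 August 1948 (Fri); 14 August 1948 (Sat).
5 of the 8 holidays fall on weekdays; the rest are weekends and were already excluded.
Business days: 42 − 5 = 37.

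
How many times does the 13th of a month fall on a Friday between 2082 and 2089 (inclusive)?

Friday-the-13ths by year:
2082: Feb, Mar, Nov
2083: Aug
2084: Oct
2085: Apr, Jul
2086: Sep, Dec
2087: Jun
2088: Feb, Aug
2089: May

13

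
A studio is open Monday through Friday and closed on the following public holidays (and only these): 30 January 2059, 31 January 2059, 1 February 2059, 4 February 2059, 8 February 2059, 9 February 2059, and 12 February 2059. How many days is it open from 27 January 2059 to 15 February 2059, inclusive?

27 January 2059 is a Monday.
From 27 January 2059 to 15 February 2059 is 20 days inclusive.
20 = 7 × 2 + 6, so there are 2 full weeks plus 6 extra days.
Each full week contributes 5 weekdays (Mon–Fri): 2 × 5 = 10.
The 6 extra days are Monday, Tuesday, Wednesday, Thursday, Friday, Saturday — 5 of them qualify.
Total: 10 + 5 = 15.
Holidays: 30 January 2059 (Thu); 31 January 2059 (Fri); 1 February 2059 (Sat); 4 February 2059 (Tue); 8 February 2059 (Sat); 9 February 2059 (Sun); 12 February 2059 (Wed).
4 of the 7 holidays fall on weekdays; the rest are weekends and were already excluded.
Business days: 15 − 4 = 11.

11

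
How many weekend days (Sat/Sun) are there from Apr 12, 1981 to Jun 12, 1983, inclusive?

Apr 12, 1981 is a Sunday.
The range spans 792 days (inclusive of both endpoints).
792 = 7 × 113 + 1, so there are 113 full weeks plus 1 extra day.
Each full week contributes 2 weekend days (Sat, Sun): 113 × 2 = 226.
The 1 extra day is Sunday — 1 of them qualifies.
Total: 226 + 1 = 227.

227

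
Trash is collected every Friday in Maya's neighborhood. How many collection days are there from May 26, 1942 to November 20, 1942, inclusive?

26

May 26, 1942 is a Tuesday.
From May 26, 1942 to November 20, 1942 is 179 days inclusive.
179 = 7 × 25 + 4, so there are 25 full weeks plus 4 extra days.
Each full week contributes one Friday: 25 so far.
The 4 extra days are Tuesday, Wednesday, Thursday, Friday — 1 of them qualifies.
Total: 25 + 1 = 26.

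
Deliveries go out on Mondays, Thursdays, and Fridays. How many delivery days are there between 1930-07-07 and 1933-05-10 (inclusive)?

445

1930-07-07 is a Monday.
From 1930-07-07 to 1933-05-10 is 1039 days inclusive.
1039 = 7 × 148 + 3, so there are 148 full weeks plus 3 extra days.
Each full week contributes 3 days from the set (Mon, Thu, Fri): 148 × 3 = 444.
The 3 extra days are Mon, Tue, Wed — 1 of them qualifies.
Total: 444 + 1 = 445.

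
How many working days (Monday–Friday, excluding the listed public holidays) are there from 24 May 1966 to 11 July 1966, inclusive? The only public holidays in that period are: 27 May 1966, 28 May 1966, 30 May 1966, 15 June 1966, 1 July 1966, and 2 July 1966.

24 May 1966 is a Tuesday.
The range spans 49 days (inclusive of both endpoints).
49 = 7 × 7, so the span is exactly 7 full weeks.
Each full week contributes 5 weekdays (Mon–Fri): 7 × 5 = 35.
Holidays: 27 May 1966 (Fri); 28 May 1966 (Sat); 30 May 1966 (Mon); 15 June 1966 (Wed); 1 July 1966 (Fri); 2 July 1966 (Sat).
4 of the 6 holidays fall on weekdays; the rest are weekends and were already excluded.
Business days: 35 − 4 = 31.

31 working days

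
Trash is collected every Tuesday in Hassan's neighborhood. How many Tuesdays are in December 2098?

December 1, 2098 is a Monday.
From December 1, 2098 to December 31, 2098 is 31 days inclusive.
31 = 7 × 4 + 3, so there are 4 full weeks plus 3 extra days.
Each full week contributes one Tuesday: 4 so far.
The 3 extra days are Mon, Tue, Wed — 1 of them qualifies.
Total: 4 + 1 = 5.

5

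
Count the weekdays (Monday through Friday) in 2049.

261

Jan 1, 2049 is a Friday.
That's 365 days from start to end, counting both.
365 = 7 × 52 + 1, so there are 52 full weeks plus 1 extra day.
Each full week contributes 5 weekdays (Mon–Fri): 52 × 5 = 260.
The 1 extra day is Friday — 1 of them qualifies.
Total: 260 + 1 = 261.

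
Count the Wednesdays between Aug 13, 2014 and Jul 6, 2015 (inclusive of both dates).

47 Wednesdays

Aug 13, 2014 is a Wednesday.
The range spans 328 days (inclusive of both endpoints).
328 = 7 × 46 + 6, so there are 46 full weeks plus 6 extra days.
Each full week contributes one Wednesday: 46 so far.
The 6 extra days are Wednesday, Thursday, Friday, Saturday, Sunday, Monday — 1 of them qualifies.
Total: 46 + 1 = 47.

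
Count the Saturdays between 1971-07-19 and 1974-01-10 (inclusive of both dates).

129

1971-07-19 is a Monday.
The range spans 907 days (inclusive of both endpoints).
907 = 7 × 129 + 4, so there are 129 full weeks plus 4 extra days.
Each full week contributes one Saturday: 129 so far.
The 4 extra days are Mon, Tue, Wed, Thu — none qualify.
Total: 129 + 0 = 129.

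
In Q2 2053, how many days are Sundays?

Apr 1, 2053 is a Tuesday.
The range spans 91 days (inclusive of both endpoints).
91 = 7 × 13, so the span is exactly 13 full weeks.
Each full week contributes one Sunday: 13 so far.
Total: 13.

13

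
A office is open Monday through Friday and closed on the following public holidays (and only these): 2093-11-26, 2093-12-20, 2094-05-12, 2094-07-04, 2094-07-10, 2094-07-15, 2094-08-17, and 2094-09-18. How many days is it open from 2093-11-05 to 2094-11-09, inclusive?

2093-11-05 is a Thursday.
The range spans 370 days (inclusive of both endpoints).
370 = 7 × 52 + 6, so there are 52 full weeks plus 6 extra days.
Each full week contributes 5 weekdays (Mon–Fri): 52 × 5 = 260.
The 6 extra days are Thursday, Friday, Saturday, Sunday, Monday, Tuesday — 4 of them qualify.
Total: 260 + 4 = 264.
Holidays: 2093-11-26 (Thu); 2093-12-20 (Sun); 2094-05-12 (Wed); 2094-07-04 (Sun); 2094-07-10 (Sat); 2094-07-15 (Thu); 2094-08-17 (Tue); 2094-09-18 (Sat).
4 of the 8 holidays fall on weekdays; the rest are weekends and were already excluded.
Business days: 264 − 4 = 260.

260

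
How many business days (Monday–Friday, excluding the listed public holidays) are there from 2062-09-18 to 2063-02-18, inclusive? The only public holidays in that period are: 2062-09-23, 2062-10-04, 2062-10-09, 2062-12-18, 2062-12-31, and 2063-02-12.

2062-09-18 is a Monday.
From 2062-09-18 to 2063-02-18 is 154 days inclusive.
154 = 7 × 22, so the span is exactly 22 full weeks.
Each full week contributes 5 weekdays (Mon–Fri): 22 × 5 = 110.
Holidays: 2062-09-23 (Sat); 2062-10-04 (Wed); 2062-10-09 (Mon); 2062-12-18 (Mon); 2062-12-31 (Sun); 2063-02-12 (Mon).
4 of the 6 holidays fall on weekdays; the rest are weekends and were already excluded.
Business days: 110 − 4 = 106.

106 business days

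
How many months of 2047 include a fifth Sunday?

A month has five Sundays exactly when Sunday falls within its first (length − 28) days.
Jan: 31 days, starts Tue → 5 of Tue, Wed, Thu
Feb: 28 days, starts Fri → 5 of (none)
Mar: 31 days, starts Fri → 5 of Fri, Sat, Sun ✓
Apr: 30 days, starts Mon → 5 of Mon, Tue
May: 31 days, starts Wed → 5 of Wed, Thu, Fri
Jun: 30 days, starts Sat → 5 of Sat, Sun ✓
Jul: 31 days, starts Mon → 5 of Mon, Tue, Wed
Aug: 31 days, starts Thu → 5 of Thu, Fri, Sat
Sep: 30 days, starts Sun → 5 of Sun, Mon ✓
Oct: 31 days, starts Tue → 5 of Tue, Wed, Thu
Nov: 30 days, starts Fri → 5 of Fri, Sat
Dec: 31 days, starts Sun → 5 of Sun, Mon, Tue ✓
Months with five Sundays: Mar, Jun, Sep, Dec.

4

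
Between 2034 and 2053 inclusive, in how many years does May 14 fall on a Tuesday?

Day of week of May 14 in each year:
2034: Sun, 2035: Mon, 2036: Wed, 2037: Thu, 2038: Fri, 2039: Sat, 2040: Mon, 2041: Tue ✓, 2042: Wed, 2043: Thu, 2044: Sat, 2045: Sun, 2046: Mon, 2047: Tue ✓, 2048: Thu, 2049: Fri, 2050: Sat, 2051: Sun, 2052: Tue ✓, 2053: Wed
Tuesdays: 2041, 2047, 2052.

3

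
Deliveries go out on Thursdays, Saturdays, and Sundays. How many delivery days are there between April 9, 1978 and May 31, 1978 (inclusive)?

April 9, 1978 is a Sunday.
The range spans 53 days (inclusive of both endpoints).
53 = 7 × 7 + 4, so there are 7 full weeks plus 4 extra days.
Each full week contributes 3 days from the set (Thu, Sat, Sun): 7 × 3 = 21.
The 4 extra days are Sun, Mon, Tue, Wed — 1 of them qualifies.
Total: 21 + 1 = 22.

22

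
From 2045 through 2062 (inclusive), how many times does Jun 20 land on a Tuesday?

4

Day of week of June 20 in each year:
2045: Tue ✓, 2046: Wed, 2047: Thu, 2048: Sat, 2049: Sun, 2050: Mon, 2051: Tue ✓, 2052: Thu, 2053: Fri, 2054: Sat, 2055: Sun, 2056: Tue ✓, 2057: Wed, 2058: Thu, 2059: Fri, 2060: Sun, 2061: Mon, 2062: Tue ✓
Tuesdays: 2045, 2051, 2056, 2062.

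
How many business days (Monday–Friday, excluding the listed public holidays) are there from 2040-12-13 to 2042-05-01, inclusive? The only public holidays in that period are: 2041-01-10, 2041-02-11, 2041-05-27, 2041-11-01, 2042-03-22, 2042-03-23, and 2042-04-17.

2040-12-13 is a Thursday.
From 2040-12-13 to 2042-05-01 is 505 days inclusive.
505 = 7 × 72 + 1, so there are 72 full weeks plus 1 extra day.
Each full week contributes 5 weekdays (Mon–Fri): 72 × 5 = 360.
The 1 extra day is Thu — 1 of them qualifies.
Total: 360 + 1 = 361.
Holidays: 2041-01-10 (Thu); 2041-02-11 (Mon); 2041-05-27 (Mon); 2041-11-01 (Fri); 2042-03-22 (Sat); 2042-03-23 (Sun); 2042-04-17 (Thu).
5 of the 7 holidays fall on weekdays; the rest are weekends and were already excluded.
Business days: 361 − 5 = 356.

356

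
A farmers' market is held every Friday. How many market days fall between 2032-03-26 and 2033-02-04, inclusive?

46 Fridays

2032-03-26 is a Friday.
That's 316 days from start to end, counting both.
316 = 7 × 45 + 1, so there are 45 full weeks plus 1 extra day.
Each full week contributes one Friday: 45 so far.
The 1 extra day is Friday — 1 of them qualifies.
Total: 45 + 1 = 46.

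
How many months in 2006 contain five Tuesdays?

4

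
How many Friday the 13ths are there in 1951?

2

The 13th falls on a Friday when the month's 13th has weekday Fri.
Jan 13 is Sat; Feb 13 is Tue; Mar 13 is Tue; Apr 13 is Fri ✓; May 13 is Sun; Jun 13 is Wed; Jul 13 is Fri ✓; Aug 13 is Mon; Sep 13 is Thu; Oct 13 is Sat; Nov 13 is Tue; Dec 13 is Thu.
Friday the 13ths: Apr, Jul.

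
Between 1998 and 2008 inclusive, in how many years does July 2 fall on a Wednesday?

Day of week of July 2 in each year:
1998: Thu, 1999: Fri, 2000: Sun, 2001: Mon, 2002: Tue, 2003: Wed ✓, 2004: Fri, 2005: Sat, 2006: Sun, 2007: Mon, 2008: Wed ✓
Wednesdays: 2003, 2008.

2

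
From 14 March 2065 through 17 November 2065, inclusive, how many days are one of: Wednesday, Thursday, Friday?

14 March 2065 is a Saturday.
That's 249 days from start to end, counting both.
249 = 7 × 35 + 4, so there are 35 full weeks plus 4 extra days.
Each full week contributes 3 days from the set (Wed, Thu, Fri): 35 × 3 = 105.
The 4 extra days are Saturday, Sunday, Monday, Tuesday — none qualify.
Total: 105 + 0 = 105.

105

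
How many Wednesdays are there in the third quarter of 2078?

13

2078-07-01 is a Friday.
From 2078-07-01 to 2078-09-30 is 92 days inclusive.
92 = 7 × 13 + 1, so there are 13 full weeks plus 1 extra day.
Each full week contributes one Wednesday: 13 so far.
The 1 extra day is Fri — none qualify.
Total: 13 + 0 = 13.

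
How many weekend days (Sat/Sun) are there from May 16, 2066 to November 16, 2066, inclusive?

May 16, 2066 is a Sunday.
That's 185 days from start to end, counting both.
185 = 7 × 26 + 3, so there are 26 full weeks plus 3 extra days.
Each full week contributes 2 weekend days (Sat, Sun): 26 × 2 = 52.
The 3 extra days are Sunday, Monday, Tuesday — 1 of them qualifies.
Total: 52 + 1 = 53.

53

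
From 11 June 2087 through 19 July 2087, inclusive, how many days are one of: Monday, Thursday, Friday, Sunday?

22

11 June 2087 is a Wednesday.
The range spans 39 days (inclusive of both endpoints).
39 = 7 × 5 + 4, so there are 5 full weeks plus 4 extra days.
Each full week contributes 4 days from the set (Mon, Thu, Fri, Sun): 5 × 4 = 20.
The 4 extra days are Wed, Thu, Fri, Sat — 2 of them qualify.
Total: 20 + 2 = 22.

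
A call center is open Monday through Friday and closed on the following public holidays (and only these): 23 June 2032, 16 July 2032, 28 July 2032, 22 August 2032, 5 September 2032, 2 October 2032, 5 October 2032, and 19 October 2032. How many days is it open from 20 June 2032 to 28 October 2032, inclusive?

89 working days

20 June 2032 is a Sunday.
That's 131 days from start to end, counting both.
131 = 7 × 18 + 5, so there are 18 full weeks plus 5 extra days.
Each full week contributes 5 weekdays (Mon–Fri): 18 × 5 = 90.
The 5 extra days are Sun, Mon, Tue, Wed, Thu — 4 of them qualify.
Total: 90 + 4 = 94.
Holidays: 23 June 2032 (Wed); 16 July 2032 (Fri); 28 July 2032 (Wed); 22 August 2032 (Sun); 5 September 2032 (Sun); 2 October 2032 (Sat); 5 October 2032 (Tue); 19 October 2032 (Tue).
5 of the 8 holidays fall on weekdays; the rest are weekends and were already excluded.
Business days: 94 − 5 = 89.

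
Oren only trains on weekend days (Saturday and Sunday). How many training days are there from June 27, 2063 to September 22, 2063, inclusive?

June 27, 2063 is a Wednesday.
That's 88 days from start to end, counting both.
88 = 7 × 12 + 4, so there are 12 full weeks plus 4 extra days.
Each full week contributes 2 weekend days (Sat, Sun): 12 × 2 = 24.
The 4 extra days are Wednesday, Thursday, Friday, Saturday — 1 of them qualifies.
Total: 24 + 1 = 25.

25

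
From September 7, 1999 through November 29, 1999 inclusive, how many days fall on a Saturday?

12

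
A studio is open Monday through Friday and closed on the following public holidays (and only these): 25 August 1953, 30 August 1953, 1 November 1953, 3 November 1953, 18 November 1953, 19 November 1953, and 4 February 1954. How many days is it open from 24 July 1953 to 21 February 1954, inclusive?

146

24 July 1953 is a Friday.
That's 213 days from start to end, counting both.
213 = 7 × 30 + 3, so there are 30 full weeks plus 3 extra days.
Each full week contributes 5 weekdays (Mon–Fri): 30 × 5 = 150.
The 3 extra days are Fri, Sat, Sun — 1 of them qualifies.
Total: 150 + 1 = 151.
Holidays: 25 August 1953 (Tue); 30 August 1953 (Sun); 1 November 1953 (Sun); 3 November 1953 (Tue); 18 November 1953 (Wed); 19 November 1953 (Thu); 4 February 1954 (Thu).
5 of the 7 holidays fall on weekdays; the rest are weekends and were already excluded.
Business days: 151 − 5 = 146.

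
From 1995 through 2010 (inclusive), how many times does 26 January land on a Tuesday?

2

Day of week of January 26 in each year:
1995: Thu, 1996: Fri, 1997: Sun, 1998: Mon, 1999: Tue ✓, 2000: Wed, 2001: Fri, 2002: Sat, 2003: Sun, 2004: Mon, 2005: Wed, 2006: Thu, 2007: Fri, 2008: Sat, 2009: Mon, 2010: Tue ✓
Tuesdays: 1999, 2010.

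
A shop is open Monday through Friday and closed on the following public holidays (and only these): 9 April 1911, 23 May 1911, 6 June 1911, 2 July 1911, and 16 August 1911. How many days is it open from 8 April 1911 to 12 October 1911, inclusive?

131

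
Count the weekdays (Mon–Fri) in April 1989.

20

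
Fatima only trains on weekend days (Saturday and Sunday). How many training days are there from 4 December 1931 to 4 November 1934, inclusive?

4 December 1931 is a Friday.
From 4 December 1931 to 4 November 1934 is 1067 days inclusive.
1067 = 7 × 152 + 3, so there are 152 full weeks plus 3 extra days.
Each full week contributes 2 weekend days (Sat, Sun): 152 × 2 = 304.
The 3 extra days are Fri, Sat, Sun — 2 of them qualify.
Total: 304 + 2 = 306.

306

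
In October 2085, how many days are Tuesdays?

Oct 1, 2085 is a Monday.
The range spans 31 days (inclusive of both endpoints).
31 = 7 × 4 + 3, so there are 4 full weeks plus 3 extra days.
Each full week contributes one Tuesday: 4 so far.
The 3 extra days are Mon, Tue, Wed — 1 of them qualifies.
Total: 4 + 1 = 5.

5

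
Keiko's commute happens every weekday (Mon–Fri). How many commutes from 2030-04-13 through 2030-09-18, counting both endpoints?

2030-04-13 is a Saturday.
From 2030-04-13 to 2030-09-18 is 159 days inclusive.
159 = 7 × 22 + 5, so there are 22 full weeks plus 5 extra days.
Each full week contributes 5 weekdays (Mon–Fri): 22 × 5 = 110.
The 5 extra days are Saturday, Sunday, Monday, Tuesday, Wednesday — 3 of them qualify.
Total: 110 + 3 = 113.

113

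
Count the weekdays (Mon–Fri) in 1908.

Jan 1, 1908 is a Wednesday.
From Jan 1, 1908 to Dec 31, 1908 is 366 days inclusive.
366 = 7 × 52 + 2, so there are 52 full weeks plus 2 extra days.
Each full week contributes 5 weekdays (Mon–Fri): 52 × 5 = 260.
The 2 extra days are Wed, Thu — 2 of them qualify.
Total: 260 + 2 = 262.

262 weekdays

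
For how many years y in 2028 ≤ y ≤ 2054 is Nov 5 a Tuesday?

4

Day of week of November 5 in each year:
2028: Sun, 2029: Mon, 2030: Tue ✓, 2031: Wed, 2032: Fri, 2033: Sat, 2034: Sun, 2035: Mon, 2036: Wed, 2037: Thu, 2038: Fri, 2039: Sat, 2040: Mon, 2041: Tue ✓, 2042: Wed, 2043: Thu, 2044: Sat, 2045: Sun, 2046: Mon, 2047: Tue ✓, 2048: Thu, 2049: Fri, 2050: Sat, 2051: Sun, 2052: Tue ✓, 2053: Wed, 2054: Thu
Tuesdays: 2030, 2041, 2047, 2052.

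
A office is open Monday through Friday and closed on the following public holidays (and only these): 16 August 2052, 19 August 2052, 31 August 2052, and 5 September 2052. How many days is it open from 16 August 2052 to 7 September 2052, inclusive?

16 August 2052 is a Friday.
From 16 August 2052 to 7 September 2052 is 23 days inclusive.
23 = 7 × 3 + 2, so there are 3 full weeks plus 2 extra days.
Each full week contributes 5 weekdays (Mon–Fri): 3 × 5 = 15.
The 2 extra days are Friday, Saturday — 1 of them qualifies.
Total: 15 + 1 = 16.
Holidays: 16 August 2052 (Fri); 19 August 2052 (Mon); 31 August 2052 (Sat); 5 September 2052 (Thu).
3 of the 4 holidays fall on weekdays; the rest are weekends and were already excluded.
Business days: 16 − 3 = 13.

13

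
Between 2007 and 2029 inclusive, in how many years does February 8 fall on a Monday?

4

Day of week of February 8 in each year:
2007: Thu, 2008: Fri, 2009: Sun, 2010: Mon ✓, 2011: Tue, 2012: Wed, 2013: Fri, 2014: Sat, 2015: Sun, 2016: Mon ✓, 2017: Wed, 2018: Thu, 2019: Fri, 2020: Sat, 2021: Mon ✓, 2022: Tue, 2023: Wed, 2024: Thu, 2025: Sat, 2026: Sun, 2027: Mon ✓, 2028: Tue, 2029: Thu
Mondays: 2010, 2016, 2021, 2027.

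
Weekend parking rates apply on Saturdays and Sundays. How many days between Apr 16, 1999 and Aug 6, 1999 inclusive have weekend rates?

32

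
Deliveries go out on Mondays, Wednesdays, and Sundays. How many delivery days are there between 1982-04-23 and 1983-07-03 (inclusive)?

187

1982-04-23 is a Friday.
That's 437 days from start to end, counting both.
437 = 7 × 62 + 3, so there are 62 full weeks plus 3 extra days.
Each full week contributes 3 days from the set (Mon, Wed, Sun): 62 × 3 = 186.
The 3 extra days are Fri, Sat, Sun — 1 of them qualifies.
Total: 186 + 1 = 187.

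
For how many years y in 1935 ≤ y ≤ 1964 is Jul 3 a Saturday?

4

Day of week of July 3 in each year:
1935: Wed, 1936: Fri, 1937: Sat ✓, 1938: Sun, 1939: Mon, 1940: Wed, 1941: Thu, 1942: Fri, 1943: Sat ✓, 1944: Mon, 1945: Tue, 1946: Wed, 1947: Thu, 1948: Sat ✓, 1949: Sun, 1950: Mon, 1951: Tue, 1952: Thu, 1953: Fri, 1954: Sat ✓, 1955: Sun, 1956: Tue, 1957: Wed, 1958: Thu, 1959: Fri, 1960: Sun, 1961: Mon, 1962: Tue, 1963: Wed, 1964: Fri
Saturdays: 1937, 1943, 1948, 1954.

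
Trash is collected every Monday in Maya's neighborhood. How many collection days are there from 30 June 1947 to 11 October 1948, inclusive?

68 Mondays

30 June 1947 is a Monday.
That's 470 days from start to end, counting both.
470 = 7 × 67 + 1, so there are 67 full weeks plus 1 extra day.
Each full week contributes one Monday: 67 so far.
The 1 extra day is Monday — 1 of them qualifies.
Total: 67 + 1 = 68.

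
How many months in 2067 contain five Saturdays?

A month has five Saturdays exactly when Saturday falls within its first (length − 28) days.
Jan: 31 days, starts Sat → 5 of Sat, Sun, Mon ✓
Feb: 28 days, starts Tue → 5 of (none)
Mar: 31 days, starts Tue → 5 of Tue, Wed, Thu
Apr: 30 days, starts Fri → 5 of Fri, Sat ✓
May: 31 days, starts Sun → 5 of Sun, Mon, Tue
Jun: 30 days, starts Wed → 5 of Wed, Thu
Jul: 31 days, starts Fri → 5 of Fri, Sat, Sun ✓
Aug: 31 days, starts Mon → 5 of Mon, Tue, Wed
Sep: 30 days, starts Thu → 5 of Thu, Fri
Oct: 31 days, starts Sat → 5 of Sat, Sun, Mon ✓
Nov: 30 days, starts Tue → 5 of Tue, Wed
Dec: 31 days, starts Thu → 5 of Thu, Fri, Sat ✓
Months with five Saturdays: Jan, Apr, Jul, Oct, Dec.

5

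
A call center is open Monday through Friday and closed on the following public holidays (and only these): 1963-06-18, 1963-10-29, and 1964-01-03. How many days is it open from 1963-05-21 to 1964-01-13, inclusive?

1963-05-21 is a Tuesday.
That's 238 days from start to end, counting both.
238 = 7 × 34, so the span is exactly 34 full weeks.
Each full week contributes 5 weekdays (Mon–Fri): 34 × 5 = 170.
Holidays: 1963-06-18 (Tue); 1963-10-29 (Tue); 1964-01-03 (Fri).
All 3 holidays fall on weekdays, so subtract 3.
Business days: 170 − 3 = 167.

167 business days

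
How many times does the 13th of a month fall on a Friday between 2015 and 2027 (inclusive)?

Friday-the-13ths by year:
2015: Feb, Mar, Nov
2016: May
2017: Jan, Oct
2018: Apr, Jul
2019: Sep, Dec
2020: Mar, Nov
2021: Aug
2022: May
2023: Jan, Oct
2024: Sep, Dec
2025: Jun
2026: Feb, Mar, Nov
2027: Aug

23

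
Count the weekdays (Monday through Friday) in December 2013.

22 weekdays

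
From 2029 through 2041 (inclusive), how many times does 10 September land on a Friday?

Day of week of September 10 in each year:
2029: Mon, 2030: Tue, 2031: Wed, 2032: Fri ✓, 2033: Sat, 2034: Sun, 2035: Mon, 2036: Wed, 2037: Thu, 2038: Fri ✓, 2039: Sat, 2040: Mon, 2041: Tue
Fridays: 2032, 2038.

2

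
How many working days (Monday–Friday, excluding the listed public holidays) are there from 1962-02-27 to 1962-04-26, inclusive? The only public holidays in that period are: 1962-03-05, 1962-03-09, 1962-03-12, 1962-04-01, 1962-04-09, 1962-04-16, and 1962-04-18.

37 working days

1962-02-27 is a Tuesday.
The range spans 59 days (inclusive of both endpoints).
59 = 7 × 8 + 3, so there are 8 full weeks plus 3 extra days.
Each full week contributes 5 weekdays (Mon–Fri): 8 × 5 = 40.
The 3 extra days are Tuesday, Wednesday, Thursday — 3 of them qualify.
Total: 40 + 3 = 43.
Holidays: 1962-03-05 (Mon); 1962-03-09 (Fri); 1962-03-12 (Mon); 1962-04-01 (Sun); 1962-04-09 (Mon); 1962-04-16 (Mon); 1962-04-18 (Wed).
6 of the 7 holidays fall on weekdays; the rest are weekends and were already excluded.
Business days: 43 − 6 = 37.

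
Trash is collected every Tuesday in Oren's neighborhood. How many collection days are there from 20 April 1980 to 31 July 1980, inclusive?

15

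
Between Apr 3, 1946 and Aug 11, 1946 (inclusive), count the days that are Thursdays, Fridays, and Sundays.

57

Apr 3, 1946 is a Wednesday.
That's 131 days from start to end, counting both.
131 = 7 × 18 + 5, so there are 18 full weeks plus 5 extra days.
Each full week contributes 3 days from the set (Thu, Fri, Sun): 18 × 3 = 54.
The 5 extra days are Wednesday, Thursday, Friday, Saturday, Sunday — 3 of them qualify.
Total: 54 + 3 = 57.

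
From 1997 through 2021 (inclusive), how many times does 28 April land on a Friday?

3

Day of week of April 28 in each year:
1997: Mon, 1998: Tue, 1999: Wed, 2000: Fri ✓, 2001: Sat, 2002: Sun, 2003: Mon, 2004: Wed, 2005: Thu, 2006: Fri ✓, 2007: Sat, 2008: Mon, 2009: Tue, 2010: Wed, 2011: Thu, 2012: Sat, 2013: Sun, 2014: Mon, 2015: Tue, 2016: Thu, 2017: Fri ✓, 2018: Sat, 2019: Sun, 2020: Tue, 2021: Wed
Fridays: 2000, 2006, 2017.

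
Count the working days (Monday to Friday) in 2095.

260

Jan 1, 2095 is a Saturday.
That's 365 days from start to end, counting both.
365 = 7 × 52 + 1, so there are 52 full weeks plus 1 extra day.
Each full week contributes 5 weekdays (Mon–Fri): 52 × 5 = 260.
The 1 extra day is Sat — none qualify.
Total: 260 + 0 = 260.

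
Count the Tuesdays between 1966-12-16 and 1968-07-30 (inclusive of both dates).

85

1966-12-16 is a Friday.
From 1966-12-16 to 1968-07-30 is 593 days inclusive.
593 = 7 × 84 + 5, so there are 84 full weeks plus 5 extra days.
Each full week contributes one Tuesday: 84 so far.
The 5 extra days are Friday, Saturday, Sunday, Monday, Tuesday — 1 of them qualifies.
Total: 84 + 1 = 85.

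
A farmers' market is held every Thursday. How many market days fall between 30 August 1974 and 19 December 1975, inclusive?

68 Thursdays

30 August 1974 is a Friday.
The range spans 477 days (inclusive of both endpoints).
477 = 7 × 68 + 1, so there are 68 full weeks plus 1 extra day.
Each full week contributes one Thursday: 68 so far.
The 1 extra day is Friday — none qualify.
Total: 68 + 0 = 68.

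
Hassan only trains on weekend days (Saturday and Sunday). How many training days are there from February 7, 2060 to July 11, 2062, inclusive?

254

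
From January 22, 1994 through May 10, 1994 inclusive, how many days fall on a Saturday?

January 22, 1994 is a Saturday.
From January 22, 1994 to May 10, 1994 is 109 days inclusive.
109 = 7 × 15 + 4, so there are 15 full weeks plus 4 extra days.
Each full week contributes one Saturday: 15 so far.
The 4 extra days are Saturday, Sunday, Monday, Tuesday — 1 of them qualifies.
Total: 15 + 1 = 16.

16 Saturdays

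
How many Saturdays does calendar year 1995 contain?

52

1995-01-01 is a Sunday.
From 1995-01-01 to 1995-12-31 is 365 days inclusive.
365 = 7 × 52 + 1, so there are 52 full weeks plus 1 extra day.
Each full week contributes one Saturday: 52 so far.
The 1 extra day is Sun — none qualify.
Total: 52 + 0 = 52.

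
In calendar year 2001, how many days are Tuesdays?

1 January 2001 is a Monday.
From 1 January 2001 to 31 December 2001 is 365 days inclusive.
365 = 7 × 52 + 1, so there are 52 full weeks plus 1 extra day.
Each full week contributes one Tuesday: 52 so far.
The 1 extra day is Mon — none qualify.
Total: 52 + 0 = 52.

52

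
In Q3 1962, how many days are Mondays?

13

July 1, 1962 is a Sunday.
The range spans 92 days (inclusive of both endpoints).
92 = 7 × 13 + 1, so there are 13 full weeks plus 1 extra day.
Each full week contributes one Monday: 13 so far.
The 1 extra day is Sunday — none qualify.
Total: 13 + 0 = 13.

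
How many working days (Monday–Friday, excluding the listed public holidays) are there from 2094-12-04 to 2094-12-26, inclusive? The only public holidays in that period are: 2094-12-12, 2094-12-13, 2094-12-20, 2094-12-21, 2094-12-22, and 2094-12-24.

10

2094-12-04 is a Saturday.
That's 23 days from start to end, counting both.
23 = 7 × 3 + 2, so there are 3 full weeks plus 2 extra days.
Each full week contributes 5 weekdays (Mon–Fri): 3 × 5 = 15.
The 2 extra days are Saturday, Sunday — none qualify.
Total: 15 + 0 = 15.
Holidays: 2094-12-12 (Sun); 2094-12-13 (Mon); 2094-12-20 (Mon); 2094-12-21 (Tue); 2094-12-22 (Wed); 2094-12-24 (Fri).
5 of the 6 holidays fall on weekdays; the rest are weekends and were already excluded.
Business days: 15 − 5 = 10.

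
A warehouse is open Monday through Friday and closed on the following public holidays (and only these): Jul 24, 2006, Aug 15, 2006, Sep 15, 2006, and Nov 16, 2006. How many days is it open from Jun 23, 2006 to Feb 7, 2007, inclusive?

Jun 23, 2006 is a Friday.
That's 230 days from start to end, counting both.
230 = 7 × 32 + 6, so there are 32 full weeks plus 6 extra days.
Each full week contributes 5 weekdays (Mon–Fri): 32 × 5 = 160.
The 6 extra days are Fri, Sat, Sun, Mon, Tue, Wed — 4 of them qualify.
Total: 160 + 4 = 164.
Holidays: Jul 24, 2006 (Mon); Aug 15, 2006 (Tue); Sep 15, 2006 (Fri); Nov 16, 2006 (Thu).
All 4 holidays fall on weekdays, so subtract 4.
Business days: 164 − 4 = 160.

160 working days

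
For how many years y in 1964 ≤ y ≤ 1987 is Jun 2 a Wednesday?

4

Day of week of June 2 in each year:
1964: Tue, 1965: Wed ✓, 1966: Thu, 1967: Fri, 1968: Sun, 1969: Mon, 1970: Tue, 1971: Wed ✓, 1972: Fri, 1973: Sat, 1974: Sun, 1975: Mon, 1976: Wed ✓, 1977: Thu, 1978: Fri, 1979: Sat, 1980: Mon, 1981: Tue, 1982: Wed ✓, 1983: Thu, 1984: Sat, 1985: Sun, 1986: Mon, 1987: Tue
Wednesdays: 1965, 1971, 1976, 1982.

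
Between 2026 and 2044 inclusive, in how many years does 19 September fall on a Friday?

3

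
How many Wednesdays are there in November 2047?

November 1, 2047 is a Friday.
The range spans 30 days (inclusive of both endpoints).
30 = 7 × 4 + 2, so there are 4 full weeks plus 2 extra days.
Each full week contributes one Wednesday: 4 so far.
The 2 extra days are Friday, Saturday — none qualify.
Total: 4 + 0 = 4.

4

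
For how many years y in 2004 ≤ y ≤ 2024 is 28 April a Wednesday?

Day of week of April 28 in each year:
2004: Wed ✓, 2005: Thu, 2006: Fri, 2007: Sat, 2008: Mon, 2009: Tue, 2010: Wed ✓, 2011: Thu, 2012: Sat, 2013: Sun, 2014: Mon, 2015: Tue, 2016: Thu, 2017: Fri, 2018: Sat, 2019: Sun, 2020: Tue, 2021: Wed ✓, 2022: Thu, 2023: Fri, 2024: Sun
Wednesdays: 2004, 2010, 2021.

3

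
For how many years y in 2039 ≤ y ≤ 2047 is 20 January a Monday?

1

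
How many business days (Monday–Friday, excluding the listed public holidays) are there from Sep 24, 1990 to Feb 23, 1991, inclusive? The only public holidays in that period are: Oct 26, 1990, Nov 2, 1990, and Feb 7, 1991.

107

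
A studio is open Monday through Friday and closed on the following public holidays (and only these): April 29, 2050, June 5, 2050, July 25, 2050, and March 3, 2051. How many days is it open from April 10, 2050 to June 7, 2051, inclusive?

300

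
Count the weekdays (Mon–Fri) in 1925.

1925-01-01 is a Thursday.
From 1925-01-01 to 1925-12-31 is 365 days inclusive.
365 = 7 × 52 + 1, so there are 52 full weeks plus 1 extra day.
Each full week contributes 5 weekdays (Mon–Fri): 52 × 5 = 260.
The 1 extra day is Thursday — 1 of them qualifies.
Total: 260 + 1 = 261.

261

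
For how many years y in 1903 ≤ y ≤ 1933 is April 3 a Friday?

Day of week of April 3 in each year:
1903: Fri ✓, 1904: Sun, 1905: Mon, 1906: Tue, 1907: Wed, 1908: Fri ✓, 1909: Sat, 1910: Sun, 1911: Mon, 1912: Wed, 1913: Thu, 1914: Fri ✓, 1915: Sat, 1916: Mon, 1917: Tue, 1918: Wed, 1919: Thu, 1920: Sat, 1921: Sun, 1922: Mon, 1923: Tue, 1924: Thu, 1925: Fri ✓, 1926: Sat, 1927: Sun, 1928: Tue, 1929: Wed, 1930: Thu, 1931: Fri ✓, 1932: Sun, 1933: Mon
Fridays: 1903, 1908, 1914, 1925, 1931.

5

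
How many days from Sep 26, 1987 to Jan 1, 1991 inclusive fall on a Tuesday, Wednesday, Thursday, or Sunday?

682

Sep 26, 1987 is a Saturday.
The range spans 1194 days (inclusive of both endpoints).
1194 = 7 × 170 + 4, so there are 170 full weeks plus 4 extra days.
Each full week contributes 4 days from the set (Tue, Wed, Thu, Sun): 170 × 4 = 680.
The 4 extra days are Sat, Sun, Mon, Tue — 2 of them qualify.
Total: 680 + 2 = 682.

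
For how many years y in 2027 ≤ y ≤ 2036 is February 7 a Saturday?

1

Day of week of February 7 in each year:
2027: Sun, 2028: Mon, 2029: Wed, 2030: Thu, 2031: Fri, 2032: Sat ✓, 2033: Mon, 2034: Tue, 2035: Wed, 2036: Thu
Saturdays: 2032.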